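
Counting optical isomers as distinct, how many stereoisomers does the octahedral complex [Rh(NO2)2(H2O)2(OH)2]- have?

6

Systematic placement gives 5 geometric isomers: NO2 trans, H2O trans, OH trans; NO2 cis, H2O trans, OH cis; NO2 cis, H2O cis, OH trans; NO2 cis, H2O cis, OH cis (chiral); NO2 trans, H2O cis, OH cis.
One of these lacks any improper symmetry element and so occurs as an enantiomeric pair, giving 5 + 1 = 6 stereoisomers in total.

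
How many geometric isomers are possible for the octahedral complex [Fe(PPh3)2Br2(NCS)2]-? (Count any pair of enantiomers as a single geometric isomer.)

In an octahedral complex each vertex has one trans partner and four cis neighbours.
There are 5 geometric isomers: PPh3 trans, Br trans, NCS trans; PPh3 cis, Br trans, NCS cis; PPh3 trans, Br cis, NCS cis; PPh3 cis, Br cis, NCS cis (chiral); PPh3 cis, Br cis, NCS trans.

5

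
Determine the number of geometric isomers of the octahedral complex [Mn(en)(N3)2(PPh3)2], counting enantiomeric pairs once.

The six octahedral sites form three mutually perpendicular trans pairs.
Each en is bidentate and must span two cis positions.
Systematic placement gives 3 geometric isomers: N3 trans, PPh3 cis; N3 cis, PPh3 cis (chiral); N3 cis, PPh3 trans.

3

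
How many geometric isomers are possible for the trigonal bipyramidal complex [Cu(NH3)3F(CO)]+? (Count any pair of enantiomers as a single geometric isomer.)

In a trigonal bipyramid the two axial positions differ from the three equatorial ones.
Working through the distinct placements yields 4 geometric isomers: F axial, CO axial; F equatorial, CO axial; F axial, CO equatorial; F equatorial, CO equatorial.

4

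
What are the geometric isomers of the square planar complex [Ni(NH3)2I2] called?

cis and trans

A square has two trans pairs of vertices; adjacent vertices are cis.
The distinct arrangements are (2 in all): NH3 cis; NH3 trans.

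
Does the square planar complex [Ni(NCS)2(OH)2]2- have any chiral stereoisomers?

no

In a square planar complex each vertex has one trans partner and two cis neighbours.
There are 2 geometric isomers: NCS cis; NCS trans.
Each arrangement has an internal mirror plane or centre of symmetry, so none is chiral.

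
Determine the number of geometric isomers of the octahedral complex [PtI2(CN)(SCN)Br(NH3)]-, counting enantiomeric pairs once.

Exhaustive case analysis gives 9 geometric isomers.

9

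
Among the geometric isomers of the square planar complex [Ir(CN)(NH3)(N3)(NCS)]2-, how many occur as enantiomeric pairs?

A square has two trans pairs of vertices; adjacent vertices are cis.
There are 3 geometric isomers: (CN/NCS trans, N3/NH3 trans); (CN/NH3 trans, N3/NCS trans); (CN/N3 trans, NCS/NH3 trans).
Each arrangement has an internal mirror plane or centre of symmetry, so none is chiral.

0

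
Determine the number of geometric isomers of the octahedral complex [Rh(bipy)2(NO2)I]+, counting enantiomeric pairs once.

An octahedron has six vertices in three trans pairs; every non-trans pair is cis.
Each bipy is bidentate and must span two cis positions.
Working through the distinct placements yields 2 geometric isomers: NO2 and I mutually trans; NO2 and I mutually cis (chiral).

2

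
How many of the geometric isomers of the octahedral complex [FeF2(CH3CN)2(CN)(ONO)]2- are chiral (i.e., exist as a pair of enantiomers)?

In an octahedral complex each vertex has one trans partner and four cis neighbours.
Systematic placement gives 6 geometric isomers: F cis, CH3CN trans; F trans, CH3CN trans; F cis, CH3CN cis (3 arrangements, 2 chiral); F trans, CH3CN cis.
Of these, 2 lack any improper symmetry element and so occur as enantiomeric pairs, giving 6 + 2 = 8 stereoisomers in total.

2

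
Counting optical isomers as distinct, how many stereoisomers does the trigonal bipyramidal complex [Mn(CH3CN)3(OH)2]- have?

Working through the distinct placements yields 3 geometric isomers: OH both equatorial; OH one axial, one equatorial; OH both axial.
Each arrangement has an internal mirror plane or centre of symmetry, so none is chiral.

3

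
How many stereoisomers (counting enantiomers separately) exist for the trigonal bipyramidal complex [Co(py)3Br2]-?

Systematic placement gives 3 geometric isomers: Br both axial; Br one axial, one equatorial; Br both equatorial.
Each arrangement has an internal mirror plane or centre of symmetry, so none is chiral.

3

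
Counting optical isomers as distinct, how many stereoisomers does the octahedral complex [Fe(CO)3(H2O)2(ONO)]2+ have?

In an octahedral complex each vertex has one trans partner and four cis neighbours.
Systematic placement gives 3 geometric isomers: CO mer, H2O cis; CO mer, H2O trans; CO fac, H2O cis.
Each arrangement has an internal mirror plane or centre of symmetry, so none is chiral.

3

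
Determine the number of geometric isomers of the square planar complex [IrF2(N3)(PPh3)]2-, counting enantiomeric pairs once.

A square has two trans pairs of vertices; adjacent vertices are cis.
Working through the distinct placements yields 2 geometric isomers: F cis; F trans.

2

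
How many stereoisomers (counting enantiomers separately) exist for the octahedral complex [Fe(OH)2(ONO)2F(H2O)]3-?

8

In an octahedral complex each vertex has one trans partner and four cis neighbours.
Working through the distinct placements yields 6 geometric isomers: OH trans, ONO trans; OH cis, ONO cis (3 arrangements, 2 chiral); OH cis, ONO trans; OH trans, ONO cis.
Of these, 2 lack any improper symmetry element and so occur as enantiomeric pairs, giving 6 + 2 = 8 stereoisomers in total.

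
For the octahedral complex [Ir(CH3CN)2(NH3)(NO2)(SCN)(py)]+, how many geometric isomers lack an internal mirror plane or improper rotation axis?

The six octahedral sites form three mutually perpendicular trans pairs.
Placing the ligands in turn and identifying arrangements related by rotation or reflection leaves 9 distinct geometric isomers.
Of these, 6 lack any improper symmetry element and so occur as enantiomeric pairs, giving 9 + 6 = 15 stereoisomers in total.

6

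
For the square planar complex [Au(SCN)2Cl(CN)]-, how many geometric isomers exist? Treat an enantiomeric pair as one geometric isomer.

Systematic placement gives 2 geometric isomers: SCN cis; SCN trans.

2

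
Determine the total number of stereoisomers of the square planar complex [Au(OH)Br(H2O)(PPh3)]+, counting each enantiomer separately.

Systematic placement gives 3 geometric isomers: (Br/OH trans, H2O/PPh3 trans); (Br/PPh3 trans, H2O/OH trans); (Br/H2O trans, OH/PPh3 trans).
Each arrangement has an internal mirror plane or centre of symmetry, so none is chiral.

3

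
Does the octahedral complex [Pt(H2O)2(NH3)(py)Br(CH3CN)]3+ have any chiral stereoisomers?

The six octahedral sites form three mutually perpendicular trans pairs.
Exhaustive case analysis gives 9 geometric isomers.
Of these, 6 lack any improper symmetry element and so occur as enantiomeric pairs, giving 9 + 6 = 15 stereoisomers in total.

yes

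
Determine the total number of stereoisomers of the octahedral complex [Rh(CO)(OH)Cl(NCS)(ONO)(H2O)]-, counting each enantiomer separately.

30

An octahedron has six vertices in three trans pairs; every non-trans pair is cis.
Exhaustive case analysis gives 15 geometric isomers.
Of these, 15 lack any improper symmetry element and so occur as enantiomeric pairs, giving 15 + 15 = 30 stereoisomers in total.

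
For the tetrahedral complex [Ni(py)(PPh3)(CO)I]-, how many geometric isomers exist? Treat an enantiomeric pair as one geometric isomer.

1

All four vertices of a tetrahedron are equivalent and mutually adjacent, so cis/trans isomerism cannot arise.
Only one geometric arrangement is possible; it has no improper symmetry element, so it exists as a pair of enantiomers (2 stereoisomers).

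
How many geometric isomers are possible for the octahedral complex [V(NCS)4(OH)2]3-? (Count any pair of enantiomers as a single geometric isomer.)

2

Systematic placement gives 2 geometric isomers: OH trans; OH cis.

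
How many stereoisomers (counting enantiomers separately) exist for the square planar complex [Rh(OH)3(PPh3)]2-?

1

A square has two trans pairs of vertices; adjacent vertices are cis.
Only one geometric arrangement is possible.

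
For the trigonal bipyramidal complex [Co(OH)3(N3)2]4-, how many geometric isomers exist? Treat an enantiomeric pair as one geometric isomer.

3

The distinct arrangements are (3 in all): N3 both axial; N3 one axial, one equatorial; N3 both equatorial.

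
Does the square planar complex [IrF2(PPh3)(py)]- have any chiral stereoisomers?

In a square planar complex each vertex has one trans partner and two cis neighbours.
Systematic placement gives 2 geometric isomers: F cis; F trans.
Each arrangement has an internal mirror plane or centre of symmetry, so none is chiral.

no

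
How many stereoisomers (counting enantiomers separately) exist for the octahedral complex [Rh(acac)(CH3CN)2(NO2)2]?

In an octahedral complex each vertex has one trans partner and four cis neighbours.
Each acac is bidentate and must span two cis positions.
The distinct arrangements are (3 in all): CH3CN trans, NO2 cis; CH3CN cis, NO2 cis (chiral); CH3CN cis, NO2 trans.
One of these lacks any improper symmetry element and so occurs as an enantiomeric pair, giving 3 + 1 = 4 stereoisomers in total.

4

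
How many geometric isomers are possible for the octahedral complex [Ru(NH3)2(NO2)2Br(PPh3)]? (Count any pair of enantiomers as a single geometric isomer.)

6

In an octahedral complex each vertex has one trans partner and four cis neighbours.
Working through the distinct placements yields 6 geometric isomers: NH3 cis, NO2 cis (3 arrangements, 2 chiral); NH3 cis, NO2 trans; NH3 trans, NO2 cis; NH3 trans, NO2 trans.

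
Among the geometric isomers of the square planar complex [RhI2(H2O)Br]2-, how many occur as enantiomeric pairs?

0

A square has two trans pairs of vertices; adjacent vertices are cis.
There are 2 geometric isomers: I cis; I trans.
Each arrangement has an internal mirror plane or centre of symmetry, so none is chiral.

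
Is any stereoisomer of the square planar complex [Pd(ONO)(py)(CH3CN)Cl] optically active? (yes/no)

A square has two trans pairs of vertices; adjacent vertices are cis.
Systematic placement gives 3 geometric isomers: (CH3CN/ONO trans, Cl/py trans); (CH3CN/py trans, Cl/ONO trans); (CH3CN/Cl trans, ONO/py trans).
Each arrangement has an internal mirror plane or centre of symmetry, so none is chiral.

no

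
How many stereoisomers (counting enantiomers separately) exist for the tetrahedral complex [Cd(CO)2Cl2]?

In a tetrahedral complex all four positions are equivalent and every pair of ligands is adjacent — there is no cis/trans distinction.
Only one geometric arrangement is possible.

1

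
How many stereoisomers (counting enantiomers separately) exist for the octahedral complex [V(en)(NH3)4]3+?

The six octahedral sites form three mutually perpendicular trans pairs.
Each en is bidentate and must span two cis positions.
Only one geometric arrangement is possible.

1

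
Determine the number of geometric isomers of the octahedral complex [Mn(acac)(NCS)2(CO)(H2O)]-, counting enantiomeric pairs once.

4

An octahedron has six vertices in three trans pairs; every non-trans pair is cis.
Each acac is bidentate and must span two cis positions.
There are 4 geometric isomers: NCS cis (3 arrangements, 2 chiral); NCS trans.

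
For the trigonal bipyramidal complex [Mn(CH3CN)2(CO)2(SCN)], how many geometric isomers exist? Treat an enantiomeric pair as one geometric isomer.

5

Exhaustive case analysis gives 5 geometric isomers.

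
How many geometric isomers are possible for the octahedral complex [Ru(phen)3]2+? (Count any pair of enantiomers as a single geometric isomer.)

1

In an octahedral complex each vertex has one trans partner and four cis neighbours.
Each phen is bidentate and must span two cis positions.
Only one geometric arrangement is possible; it has no improper symmetry element, so it exists as a pair of enantiomers (2 stereoisomers).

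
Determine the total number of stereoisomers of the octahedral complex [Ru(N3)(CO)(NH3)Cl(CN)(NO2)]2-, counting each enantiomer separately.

30

An octahedron has six vertices in three trans pairs; every non-trans pair is cis.
Placing the ligands in turn and identifying arrangements related by rotation or reflection leaves 15 distinct geometric isomers.
Of these, 15 lack any improper symmetry element and so occur as enantiomeric pairs, giving 15 + 15 = 30 stereoisomers in total.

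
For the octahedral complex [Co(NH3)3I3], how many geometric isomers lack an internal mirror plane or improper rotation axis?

The distinct arrangements are (2 in all): NH3 mer; NH3 fac.
Each arrangement has an internal mirror plane or centre of symmetry, so none is chiral.

0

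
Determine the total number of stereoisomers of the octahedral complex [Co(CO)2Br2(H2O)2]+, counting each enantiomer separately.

Working through the distinct placements yields 5 geometric isomers: CO trans, Br trans, H2O trans; CO cis, Br trans, H2O cis; CO cis, Br cis, H2O trans; CO cis, Br cis, H2O cis (chiral); CO trans, Br cis, H2O cis.
One of these lacks any improper symmetry element and so occurs as an enantiomeric pair, giving 5 + 1 = 6 stereoisomers in total.

6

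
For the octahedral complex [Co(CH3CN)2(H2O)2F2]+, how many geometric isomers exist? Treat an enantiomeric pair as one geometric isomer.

5

An octahedron has six vertices in three trans pairs; every non-trans pair is cis.
Working through the distinct placements yields 5 geometric isomers: CH3CN trans, H2O trans, F trans; CH3CN trans, H2O cis, F cis; CH3CN cis, H2O trans, F cis; CH3CN cis, H2O cis, F cis (chiral); CH3CN cis, H2O cis, F trans.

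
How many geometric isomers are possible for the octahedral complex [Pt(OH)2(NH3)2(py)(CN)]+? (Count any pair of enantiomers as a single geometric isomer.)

6

In an octahedral complex each vertex has one trans partner and four cis neighbours.
There are 6 geometric isomers: OH cis, NH3 cis (3 arrangements, 2 chiral); OH trans, NH3 cis; OH cis, NH3 trans; OH trans, NH3 trans.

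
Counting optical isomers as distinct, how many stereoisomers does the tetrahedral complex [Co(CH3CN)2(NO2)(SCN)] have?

1

Only one geometric arrangement is possible.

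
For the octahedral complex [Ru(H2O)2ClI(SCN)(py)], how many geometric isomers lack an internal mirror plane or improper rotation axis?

6

Systematic enumeration (placing each ligand type in turn and discarding arrangements equivalent by rotation or reflection) gives 9 geometric isomers.
Of these, 6 lack any improper symmetry element and so occur as enantiomeric pairs, giving 9 + 6 = 15 stereoisomers in total.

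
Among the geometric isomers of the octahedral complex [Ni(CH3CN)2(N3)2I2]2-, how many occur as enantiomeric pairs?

1

The six octahedral sites form three mutually perpendicular trans pairs.
The distinct arrangements are (5 in all): CH3CN trans, N3 trans, I trans; CH3CN trans, N3 cis, I cis; CH3CN cis, N3 trans, I cis; CH3CN cis, N3 cis, I cis (chiral); CH3CN cis, N3 cis, I trans.
One of these lacks any improper symmetry element and so occurs as an enantiomeric pair, giving 5 + 1 = 6 stereoisomers in total.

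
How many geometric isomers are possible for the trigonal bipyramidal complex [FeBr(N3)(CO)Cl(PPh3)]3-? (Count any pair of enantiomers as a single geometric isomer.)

In a trigonal bipyramid the two axial positions differ from the three equatorial ones.
Exhaustive case analysis gives 10 geometric isomers.

10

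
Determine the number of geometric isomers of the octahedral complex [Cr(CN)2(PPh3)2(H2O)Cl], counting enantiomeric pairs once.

In an octahedral complex each vertex has one trans partner and four cis neighbours.
The distinct arrangements are (6 in all): CN trans, PPh3 trans; CN trans, PPh3 cis; CN cis, PPh3 trans; CN cis, PPh3 cis (3 arrangements, 2 chiral).

6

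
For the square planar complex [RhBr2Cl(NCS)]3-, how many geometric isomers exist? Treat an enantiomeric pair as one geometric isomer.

2

In a square planar complex each vertex has one trans partner and two cis neighbours.
Systematic placement gives 2 geometric isomers: Br cis; Br trans.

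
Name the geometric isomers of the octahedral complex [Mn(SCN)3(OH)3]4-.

fac and mer

In an octahedral complex each vertex has one trans partner and four cis neighbours.
The distinct arrangements are (2 in all): SCN mer; SCN fac.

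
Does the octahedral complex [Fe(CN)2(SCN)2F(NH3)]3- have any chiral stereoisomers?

yes

In an octahedral complex each vertex has one trans partner and four cis neighbours.
The distinct arrangements are (6 in all): CN trans, SCN trans; CN trans, SCN cis; CN cis, SCN trans; CN cis, SCN cis (3 arrangements, 2 chiral).
Of these, 2 lack any improper symmetry element and so occur as enantiomeric pairs, giving 6 + 2 = 8 stereoisomers in total.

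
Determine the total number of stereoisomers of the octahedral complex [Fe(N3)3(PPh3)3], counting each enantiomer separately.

In an octahedral complex each vertex has one trans partner and four cis neighbours.
There are 2 geometric isomers: N3 mer; N3 fac.
Each arrangement has an internal mirror plane or centre of symmetry, so none is chiral.

2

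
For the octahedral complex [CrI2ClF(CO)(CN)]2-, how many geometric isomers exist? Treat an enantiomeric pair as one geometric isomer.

9

Placing the ligands in turn and identifying arrangements related by rotation or reflection leaves 9 distinct geometric isomers.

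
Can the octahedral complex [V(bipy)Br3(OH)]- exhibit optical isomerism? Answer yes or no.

no

In an octahedral complex each vertex has one trans partner and four cis neighbours.
Each bipy is bidentate and must span two cis positions.
Systematic placement gives 2 geometric isomers: Br mer; Br fac.
Each arrangement has an internal mirror plane or centre of symmetry, so none is chiral.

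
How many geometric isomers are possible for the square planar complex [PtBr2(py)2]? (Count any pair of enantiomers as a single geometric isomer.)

A square has two trans pairs of vertices; adjacent vertices are cis.
Systematic placement gives 2 geometric isomers: Br cis; Br trans.

2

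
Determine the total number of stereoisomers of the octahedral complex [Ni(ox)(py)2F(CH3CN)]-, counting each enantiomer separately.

6

The six octahedral sites form three mutually perpendicular trans pairs.
Each ox is bidentate and must span two cis positions.
Systematic placement gives 4 geometric isomers: py cis (3 arrangements, 2 chiral); py trans.
Of these, 2 lack any improper symmetry element and so occur as enantiomeric pairs, giving 4 + 2 = 6 stereoisomers in total.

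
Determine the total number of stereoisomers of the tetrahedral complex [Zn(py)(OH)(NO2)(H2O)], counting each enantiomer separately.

2

In a tetrahedral complex all four positions are equivalent and every pair of ligands is adjacent — there is no cis/trans distinction.
Only one geometric arrangement is possible; it has no improper symmetry element, so it exists as a pair of enantiomers (2 stereoisomers).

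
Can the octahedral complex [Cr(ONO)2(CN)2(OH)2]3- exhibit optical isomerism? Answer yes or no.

The six octahedral sites form three mutually perpendicular trans pairs.
There are 5 geometric isomers: ONO trans, CN trans, OH trans; ONO cis, CN trans, OH cis; ONO trans, CN cis, OH cis; ONO cis, CN cis, OH cis (chiral); ONO cis, CN cis, OH trans.
One of these lacks any improper symmetry element and so occurs as an enantiomeric pair, giving 5 + 1 = 6 stereoisomers in total.

yes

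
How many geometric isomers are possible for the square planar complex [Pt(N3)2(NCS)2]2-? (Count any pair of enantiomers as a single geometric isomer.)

A square has two trans pairs of vertices; adjacent vertices are cis.
Working through the distinct placements yields 2 geometric isomers: N3 cis; N3 trans.

2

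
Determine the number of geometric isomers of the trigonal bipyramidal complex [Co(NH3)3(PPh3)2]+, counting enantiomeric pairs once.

There are 3 geometric isomers: PPh3 both equatorial; PPh3 one axial, one equatorial; PPh3 both axial.

3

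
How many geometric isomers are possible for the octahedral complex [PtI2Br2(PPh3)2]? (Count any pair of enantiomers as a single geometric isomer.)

An octahedron has six vertices in three trans pairs; every non-trans pair is cis.
The distinct arrangements are (5 in all): I trans, Br trans, PPh3 trans; I cis, Br trans, PPh3 cis; I cis, Br cis, PPh3 trans; I cis, Br cis, PPh3 cis (chiral); I trans, Br cis, PPh3 cis.

5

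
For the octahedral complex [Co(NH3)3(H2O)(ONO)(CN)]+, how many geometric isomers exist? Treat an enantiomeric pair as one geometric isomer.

4

The six octahedral sites form three mutually perpendicular trans pairs.
Working through the distinct placements yields 4 geometric isomers: NH3 mer (3 arrangements); NH3 fac (chiral).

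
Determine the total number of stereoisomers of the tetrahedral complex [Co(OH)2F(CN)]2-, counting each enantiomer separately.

All four vertices of a tetrahedron are equivalent and mutually adjacent, so cis/trans isomerism cannot arise.
Only one geometric arrangement is possible.

1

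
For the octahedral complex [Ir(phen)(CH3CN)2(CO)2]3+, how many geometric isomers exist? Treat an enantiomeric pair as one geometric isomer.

An octahedron has six vertices in three trans pairs; every non-trans pair is cis.
Each phen is bidentate and must span two cis positions.
Systematic placement gives 3 geometric isomers: CH3CN trans, CO cis; CH3CN cis, CO cis (chiral); CH3CN cis, CO trans.

3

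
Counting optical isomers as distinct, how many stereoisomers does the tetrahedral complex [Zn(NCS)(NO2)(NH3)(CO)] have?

Only one geometric arrangement is possible; it has no improper symmetry element, so it exists as a pair of enantiomers (2 stereoisomers).

2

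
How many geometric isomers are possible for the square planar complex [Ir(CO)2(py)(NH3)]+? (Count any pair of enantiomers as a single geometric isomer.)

2

In a square planar complex each vertex has one trans partner and two cis neighbours.
The distinct arrangements are (2 in all): CO cis; CO trans.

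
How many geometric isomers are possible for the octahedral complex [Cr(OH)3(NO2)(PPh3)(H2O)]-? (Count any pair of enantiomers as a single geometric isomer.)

The distinct arrangements are (4 in all): OH mer (3 arrangements); OH fac (chiral).

4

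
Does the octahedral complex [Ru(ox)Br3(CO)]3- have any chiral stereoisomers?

Each ox is bidentate and must span two cis positions.
There are 2 geometric isomers: Br mer; Br fac.
Each arrangement has an internal mirror plane or centre of symmetry, so none is chiral.

no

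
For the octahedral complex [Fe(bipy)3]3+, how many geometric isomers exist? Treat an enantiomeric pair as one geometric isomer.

Each bipy is bidentate and must span two cis positions.
Only one geometric arrangement is possible; it has no improper symmetry element, so it exists as a pair of enantiomers (2 stereoisomers).

1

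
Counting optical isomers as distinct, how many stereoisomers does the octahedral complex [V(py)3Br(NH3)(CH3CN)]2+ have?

5

In an octahedral complex each vertex has one trans partner and four cis neighbours.
There are 4 geometric isomers: py mer (3 arrangements); py fac (chiral).
One of these lacks any improper symmetry element and so occurs as an enantiomeric pair, giving 4 + 1 = 5 stereoisomers in total.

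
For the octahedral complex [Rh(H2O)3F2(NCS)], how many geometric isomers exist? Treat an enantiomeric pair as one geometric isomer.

3

In an octahedral complex each vertex has one trans partner and four cis neighbours.
Systematic placement gives 3 geometric isomers: H2O mer, F trans; H2O fac, F cis; H2O mer, F cis.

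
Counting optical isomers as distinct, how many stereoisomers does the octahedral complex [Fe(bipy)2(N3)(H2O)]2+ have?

3

Each bipy is bidentate and must span two cis positions.
Systematic placement gives 2 geometric isomers: N3 and H2O mutually trans; N3 and H2O mutually cis (chiral).
One of these lacks any improper symmetry element and so occurs as an enantiomeric pair, giving 2 + 1 = 3 stereoisomers in total.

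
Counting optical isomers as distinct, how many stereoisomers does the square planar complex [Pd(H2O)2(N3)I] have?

2

In a square planar complex each vertex has one trans partner and two cis neighbours.
Working through the distinct placements yields 2 geometric isomers: H2O cis; H2O trans.
Each arrangement has an internal mirror plane or centre of symmetry, so none is chiral.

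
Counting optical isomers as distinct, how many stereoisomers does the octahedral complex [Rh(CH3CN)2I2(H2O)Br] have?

The six octahedral sites form three mutually perpendicular trans pairs.
The distinct arrangements are (6 in all): CH3CN cis, I trans; CH3CN cis, I cis (3 arrangements, 2 chiral); CH3CN trans, I trans; CH3CN trans, I cis.
Of these, 2 lack any improper symmetry element and so occur as enantiomeric pairs, giving 6 + 2 = 8 stereoisomers in total.

8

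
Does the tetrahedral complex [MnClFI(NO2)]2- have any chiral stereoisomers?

Only one geometric arrangement is possible; it has no improper symmetry element, so it exists as a pair of enantiomers (2 stereoisomers).

yes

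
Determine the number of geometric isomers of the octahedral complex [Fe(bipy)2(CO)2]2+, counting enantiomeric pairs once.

Each bipy is bidentate and must span two cis positions.
Working through the distinct placements yields 2 geometric isomers: CO trans; CO cis (chiral).

2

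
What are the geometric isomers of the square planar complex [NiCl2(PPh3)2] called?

cis and trans

The distinct arrangements are (2 in all): Cl cis; Cl trans.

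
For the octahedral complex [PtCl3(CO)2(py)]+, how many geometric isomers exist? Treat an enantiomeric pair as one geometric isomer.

The distinct arrangements are (3 in all): Cl mer, CO trans; Cl fac, CO cis; Cl mer, CO cis.

3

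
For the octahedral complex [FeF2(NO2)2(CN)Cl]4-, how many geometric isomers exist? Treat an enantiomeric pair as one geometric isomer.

An octahedron has six vertices in three trans pairs; every non-trans pair is cis.
The distinct arrangements are (6 in all): F trans, NO2 trans; F cis, NO2 cis (3 arrangements, 2 chiral); F cis, NO2 trans; F trans, NO2 cis.

6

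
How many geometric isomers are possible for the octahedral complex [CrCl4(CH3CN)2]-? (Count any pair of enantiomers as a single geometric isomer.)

The distinct arrangements are (2 in all): CH3CN trans; CH3CN cis.

2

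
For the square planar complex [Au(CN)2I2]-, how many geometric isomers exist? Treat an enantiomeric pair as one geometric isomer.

The distinct arrangements are (2 in all): CN cis; CN trans.

2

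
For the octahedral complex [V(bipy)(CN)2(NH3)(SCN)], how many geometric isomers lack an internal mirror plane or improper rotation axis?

In an octahedral complex each vertex has one trans partner and four cis neighbours.
Each bipy is bidentate and must span two cis positions.
Systematic placement gives 4 geometric isomers: CN trans; CN cis (3 arrangements, 2 chiral).
Of these, 2 lack any improper symmetry element and so occur as enantiomeric pairs, giving 4 + 2 = 6 stereoisomers in total.

2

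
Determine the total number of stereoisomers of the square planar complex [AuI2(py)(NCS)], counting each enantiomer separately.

2

In a square planar complex each vertex has one trans partner and two cis neighbours.
Systematic placement gives 2 geometric isomers: I cis; I trans.
Each arrangement has an internal mirror plane or centre of symmetry, so none is chiral.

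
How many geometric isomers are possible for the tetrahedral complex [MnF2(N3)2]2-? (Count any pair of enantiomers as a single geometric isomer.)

Only one geometric arrangement is possible.

1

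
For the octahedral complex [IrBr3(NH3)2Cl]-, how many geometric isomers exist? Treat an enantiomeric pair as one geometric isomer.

The distinct arrangements are (3 in all): Br mer, NH3 trans; Br mer, NH3 cis; Br fac, NH3 cis.

3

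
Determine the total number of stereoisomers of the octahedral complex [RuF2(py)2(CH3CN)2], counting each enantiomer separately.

6

In an octahedral complex each vertex has one trans partner and four cis neighbours.
There are 5 geometric isomers: F trans, py trans, CH3CN trans; F cis, py cis, CH3CN trans; F cis, py trans, CH3CN cis; F cis, py cis, CH3CN cis (chiral); F trans, py cis, CH3CN cis.
One of these lacks any improper symmetry element and so occurs as an enantiomeric pair, giving 5 + 1 = 6 stereoisomers in total.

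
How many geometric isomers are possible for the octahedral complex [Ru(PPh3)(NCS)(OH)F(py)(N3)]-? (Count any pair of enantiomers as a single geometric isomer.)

15

The six octahedral sites form three mutually perpendicular trans pairs.
Systematic enumeration (placing each ligand type in turn and discarding arrangements equivalent by rotation or reflection) gives 15 geometric isomers.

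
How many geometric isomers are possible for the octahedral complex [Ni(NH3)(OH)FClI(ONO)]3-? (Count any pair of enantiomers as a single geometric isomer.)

The six octahedral sites form three mutually perpendicular trans pairs.
Placing the ligands in turn and identifying arrangements related by rotation or reflection leaves 15 distinct geometric isomers.

15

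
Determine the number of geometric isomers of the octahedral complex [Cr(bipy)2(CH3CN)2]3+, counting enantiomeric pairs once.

2

The six octahedral sites form three mutually perpendicular trans pairs.
Each bipy is bidentate and must span two cis positions.
There are 2 geometric isomers: CH3CN trans; CH3CN cis (chiral).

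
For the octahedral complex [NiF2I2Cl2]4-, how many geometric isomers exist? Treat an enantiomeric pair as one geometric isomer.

In an octahedral complex each vertex has one trans partner and four cis neighbours.
There are 5 geometric isomers: F trans, I trans, Cl trans; F cis, I cis, Cl trans; F cis, I trans, Cl cis; F cis, I cis, Cl cis (chiral); F trans, I cis, Cl cis.

5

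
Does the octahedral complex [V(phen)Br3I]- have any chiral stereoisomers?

An octahedron has six vertices in three trans pairs; every non-trans pair is cis.
Each phen is bidentate and must span two cis positions.
Working through the distinct placements yields 2 geometric isomers: Br mer; Br fac.
Each arrangement has an internal mirror plane or centre of symmetry, so none is chiral.

no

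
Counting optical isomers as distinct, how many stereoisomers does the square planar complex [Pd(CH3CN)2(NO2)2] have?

A square has two trans pairs of vertices; adjacent vertices are cis.
Systematic placement gives 2 geometric isomers: CH3CN cis; CH3CN trans.
Each arrangement has an internal mirror plane or centre of symmetry, so none is chiral.

2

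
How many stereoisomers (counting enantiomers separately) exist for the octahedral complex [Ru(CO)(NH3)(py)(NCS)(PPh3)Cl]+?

30

In an octahedral complex each vertex has one trans partner and four cis neighbours.
Systematic enumeration (placing each ligand type in turn and discarding arrangements equivalent by rotation or reflection) gives 15 geometric isomers.
Of these, 15 lack any improper symmetry element and so occur as enantiomeric pairs, giving 15 + 15 = 30 stereoisomers in total.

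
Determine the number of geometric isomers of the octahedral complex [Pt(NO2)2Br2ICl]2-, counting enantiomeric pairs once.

In an octahedral complex each vertex has one trans partner and four cis neighbours.
The distinct arrangements are (6 in all): NO2 trans, Br trans; NO2 cis, Br trans; NO2 trans, Br cis; NO2 cis, Br cis (3 arrangements, 2 chiral).

6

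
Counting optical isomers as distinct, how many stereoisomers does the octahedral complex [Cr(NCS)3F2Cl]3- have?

In an octahedral complex each vertex has one trans partner and four cis neighbours.
Working through the distinct placements yields 3 geometric isomers: NCS mer, F cis; NCS mer, F trans; NCS fac, F cis.
Each arrangement has an internal mirror plane or centre of symmetry, so none is chiral.

3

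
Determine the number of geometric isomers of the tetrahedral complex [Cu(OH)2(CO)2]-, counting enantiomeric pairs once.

1

All four vertices of a tetrahedron are equivalent and mutually adjacent, so cis/trans isomerism cannot arise.
Only one geometric arrangement is possible.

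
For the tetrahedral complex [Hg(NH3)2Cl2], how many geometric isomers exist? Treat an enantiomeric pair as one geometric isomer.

In a tetrahedral complex all four positions are equivalent and every pair of ligands is adjacent — there is no cis/trans distinction.
Only one geometric arrangement is possible.

1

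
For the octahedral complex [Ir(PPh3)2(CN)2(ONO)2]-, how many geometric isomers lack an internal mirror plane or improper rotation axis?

The distinct arrangements are (5 in all): PPh3 trans, CN trans, ONO trans; PPh3 cis, CN trans, ONO cis; PPh3 trans, CN cis, ONO cis; PPh3 cis, CN cis, ONO cis (chiral); PPh3 cis, CN cis, ONO trans.
One of these lacks any improper symmetry element and so occurs as an enantiomeric pair, giving 5 + 1 = 6 stereoisomers in total.

1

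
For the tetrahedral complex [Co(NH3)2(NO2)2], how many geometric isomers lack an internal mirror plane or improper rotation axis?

0

Only one geometric arrangement is possible.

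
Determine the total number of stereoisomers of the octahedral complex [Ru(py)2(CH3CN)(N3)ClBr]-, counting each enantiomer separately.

Exhaustive case analysis gives 9 geometric isomers.
Of these, 6 lack any improper symmetry element and so occur as enantiomeric pairs, giving 9 + 6 = 15 stereoisomers in total.

15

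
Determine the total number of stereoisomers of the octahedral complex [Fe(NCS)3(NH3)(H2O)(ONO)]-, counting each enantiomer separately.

In an octahedral complex each vertex has one trans partner and four cis neighbours.
Systematic placement gives 4 geometric isomers: NCS mer (3 arrangements); NCS fac (chiral).
One of these lacks any improper symmetry element and so occurs as an enantiomeric pair, giving 4 + 1 = 5 stereoisomers in total.

5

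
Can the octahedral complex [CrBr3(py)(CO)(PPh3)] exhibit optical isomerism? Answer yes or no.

The six octahedral sites form three mutually perpendicular trans pairs.
Systematic placement gives 4 geometric isomers: Br mer (3 arrangements); Br fac (chiral).
One of these lacks any improper symmetry element and so occurs as an enantiomeric pair, giving 4 + 1 = 5 stereoisomers in total.

yes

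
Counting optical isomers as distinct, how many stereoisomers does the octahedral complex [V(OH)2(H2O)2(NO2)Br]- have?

An octahedron has six vertices in three trans pairs; every non-trans pair is cis.
Working through the distinct placements yields 6 geometric isomers: OH trans, H2O cis; OH cis, H2O cis (3 arrangements, 2 chiral); OH trans, H2O trans; OH cis, H2O trans.
Of these, 2 lack any improper symmetry element and so occur as enantiomeric pairs, giving 6 + 2 = 8 stereoisomers in total.

8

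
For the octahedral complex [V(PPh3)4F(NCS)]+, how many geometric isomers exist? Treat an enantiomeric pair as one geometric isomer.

Systematic placement gives 2 geometric isomers: F and NCS mutually trans; F and NCS mutually cis.

2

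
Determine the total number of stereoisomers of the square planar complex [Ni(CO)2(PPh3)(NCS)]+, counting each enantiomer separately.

In a square planar complex each vertex has one trans partner and two cis neighbours.
Working through the distinct placements yields 2 geometric isomers: CO cis; CO trans.
Each arrangement has an internal mirror plane or centre of symmetry, so none is chiral.

2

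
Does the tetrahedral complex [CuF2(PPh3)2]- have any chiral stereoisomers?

no

Only one geometric arrangement is possible.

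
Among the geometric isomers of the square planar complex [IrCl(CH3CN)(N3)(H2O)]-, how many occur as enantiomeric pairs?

In a square planar complex each vertex has one trans partner and two cis neighbours.
Working through the distinct placements yields 3 geometric isomers: (CH3CN/H2O trans, Cl/N3 trans); (CH3CN/N3 trans, Cl/H2O trans); (CH3CN/Cl trans, H2O/N3 trans).
Each arrangement has an internal mirror plane or centre of symmetry, so none is chiral.

0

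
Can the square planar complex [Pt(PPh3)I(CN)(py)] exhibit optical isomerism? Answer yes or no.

no

A square has two trans pairs of vertices; adjacent vertices are cis.
There are 3 geometric isomers: (CN/PPh3 trans, I/py trans); (CN/py trans, I/PPh3 trans); (CN/I trans, PPh3/py trans).
Each arrangement has an internal mirror plane or centre of symmetry, so none is chiral.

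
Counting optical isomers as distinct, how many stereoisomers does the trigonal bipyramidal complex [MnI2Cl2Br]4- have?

6

A trigonal bipyramid has two axial and three equatorial sites, which are chemically inequivalent.
Systematic enumeration (placing each ligand type in turn and discarding arrangements equivalent by rotation or reflection) gives 5 geometric isomers.
One of these lacks any improper symmetry element and so occurs as an enantiomeric pair, giving 5 + 1 = 6 stereoisomers in total.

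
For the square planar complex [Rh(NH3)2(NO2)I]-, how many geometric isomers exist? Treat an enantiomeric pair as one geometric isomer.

2

A square has two trans pairs of vertices; adjacent vertices are cis.
There are 2 geometric isomers: NH3 cis; NH3 trans.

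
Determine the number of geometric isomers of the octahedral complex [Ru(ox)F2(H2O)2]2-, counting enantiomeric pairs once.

3

An octahedron has six vertices in three trans pairs; every non-trans pair is cis.
Each ox is bidentate and must span two cis positions.
The distinct arrangements are (3 in all): F trans, H2O cis; F cis, H2O cis (chiral); F cis, H2O trans.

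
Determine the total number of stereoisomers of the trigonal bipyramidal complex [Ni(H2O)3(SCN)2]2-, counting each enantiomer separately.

3

In a trigonal bipyramid the two axial positions differ from the three equatorial ones.
Working through the distinct placements yields 3 geometric isomers: SCN both equatorial; SCN one axial, one equatorial; SCN both axial.
Each arrangement has an internal mirror plane or centre of symmetry, so none is chiral.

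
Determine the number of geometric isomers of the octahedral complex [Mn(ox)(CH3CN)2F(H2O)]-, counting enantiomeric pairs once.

In an octahedral complex each vertex has one trans partner and four cis neighbours.
Each ox is bidentate and must span two cis positions.
Working through the distinct placements yields 4 geometric isomers: CH3CN trans; CH3CN cis (3 arrangements, 2 chiral).

4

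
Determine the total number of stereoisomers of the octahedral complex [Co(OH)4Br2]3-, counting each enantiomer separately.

2

An octahedron has six vertices in three trans pairs; every non-trans pair is cis.
There are 2 geometric isomers: Br trans; Br cis.
Each arrangement has an internal mirror plane or centre of symmetry, so none is chiral.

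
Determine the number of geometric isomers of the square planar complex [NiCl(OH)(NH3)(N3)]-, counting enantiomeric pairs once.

A square has two trans pairs of vertices; adjacent vertices are cis.
The distinct arrangements are (3 in all): (Cl/NH3 trans, N3/OH trans); (Cl/OH trans, N3/NH3 trans); (Cl/N3 trans, NH3/OH trans).

3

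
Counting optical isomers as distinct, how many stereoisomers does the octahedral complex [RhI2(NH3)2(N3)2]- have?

An octahedron has six vertices in three trans pairs; every non-trans pair is cis.
There are 5 geometric isomers: I trans, NH3 trans, N3 trans; I trans, NH3 cis, N3 cis; I cis, NH3 trans, N3 cis; I cis, NH3 cis, N3 cis (chiral); I cis, NH3 cis, N3 trans.
One of these lacks any improper symmetry element and so occurs as an enantiomeric pair, giving 5 + 1 = 6 stereoisomers in total.

6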